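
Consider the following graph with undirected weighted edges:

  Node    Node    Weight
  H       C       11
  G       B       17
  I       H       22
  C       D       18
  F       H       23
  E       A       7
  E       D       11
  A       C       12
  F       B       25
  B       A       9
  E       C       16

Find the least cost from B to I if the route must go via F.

Shortest B→F: B–F = 25
Shortest F→I: F–H–I = 45
Total via F: 25 + 45 = 70.

70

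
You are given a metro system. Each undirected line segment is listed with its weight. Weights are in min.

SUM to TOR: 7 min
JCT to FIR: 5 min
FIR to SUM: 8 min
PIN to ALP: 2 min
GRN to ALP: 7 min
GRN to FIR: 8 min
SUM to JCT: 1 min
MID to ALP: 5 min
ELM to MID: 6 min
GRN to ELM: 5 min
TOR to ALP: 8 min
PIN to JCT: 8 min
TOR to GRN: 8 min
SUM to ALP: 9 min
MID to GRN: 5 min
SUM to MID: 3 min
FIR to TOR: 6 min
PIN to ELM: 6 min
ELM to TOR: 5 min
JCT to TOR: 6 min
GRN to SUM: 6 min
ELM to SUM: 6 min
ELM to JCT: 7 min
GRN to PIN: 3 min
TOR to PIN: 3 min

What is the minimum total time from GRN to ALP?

Compare a few routes:
GRN–MID–ALP: 5+5 = 10
GRN–PIN–ALP: 3+2 = 5
GRN–ALP: 7 = 7
The minimum is 5 min via GRN–PIN–ALP.

5 min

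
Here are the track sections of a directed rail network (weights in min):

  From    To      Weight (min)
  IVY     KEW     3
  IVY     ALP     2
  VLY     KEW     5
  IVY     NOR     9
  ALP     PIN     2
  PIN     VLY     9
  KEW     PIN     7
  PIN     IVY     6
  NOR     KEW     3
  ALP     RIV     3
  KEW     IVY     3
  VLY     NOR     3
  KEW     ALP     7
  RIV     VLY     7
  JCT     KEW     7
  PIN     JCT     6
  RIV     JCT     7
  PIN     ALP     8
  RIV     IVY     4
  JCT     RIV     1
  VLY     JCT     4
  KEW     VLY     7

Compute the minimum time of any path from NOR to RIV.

11 min

Enumerating some paths:
NOR - KEW - IVY - ALP - RIV: 3+3+2+3 = 11
NOR - KEW - ALP - RIV: 3+7+3 = 13
NOR - KEW - VLY - JCT - RIV: 3+7+4+1 = 15
NOR - KEW - PIN - JCT - RIV: 3+7+6+1 = 17
Cheapest is NOR - KEW - IVY - ALP - RIV at 11 min.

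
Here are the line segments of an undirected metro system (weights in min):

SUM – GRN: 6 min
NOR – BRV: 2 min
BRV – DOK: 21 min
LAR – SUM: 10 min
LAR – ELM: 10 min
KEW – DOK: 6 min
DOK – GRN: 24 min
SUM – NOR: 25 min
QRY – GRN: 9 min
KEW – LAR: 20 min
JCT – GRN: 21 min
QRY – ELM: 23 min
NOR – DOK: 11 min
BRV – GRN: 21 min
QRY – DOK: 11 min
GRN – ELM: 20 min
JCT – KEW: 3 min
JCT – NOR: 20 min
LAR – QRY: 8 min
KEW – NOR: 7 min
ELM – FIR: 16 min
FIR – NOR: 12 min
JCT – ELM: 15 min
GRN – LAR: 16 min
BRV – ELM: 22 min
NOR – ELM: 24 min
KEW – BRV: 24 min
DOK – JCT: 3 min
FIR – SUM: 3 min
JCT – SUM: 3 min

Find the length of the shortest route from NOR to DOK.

11 min

Compare a few routes:
NOR–KEW–DOK: 7+6 = 13
NOR–DOK: 11 = 11
Cheapest is NOR–DOK at 11 min.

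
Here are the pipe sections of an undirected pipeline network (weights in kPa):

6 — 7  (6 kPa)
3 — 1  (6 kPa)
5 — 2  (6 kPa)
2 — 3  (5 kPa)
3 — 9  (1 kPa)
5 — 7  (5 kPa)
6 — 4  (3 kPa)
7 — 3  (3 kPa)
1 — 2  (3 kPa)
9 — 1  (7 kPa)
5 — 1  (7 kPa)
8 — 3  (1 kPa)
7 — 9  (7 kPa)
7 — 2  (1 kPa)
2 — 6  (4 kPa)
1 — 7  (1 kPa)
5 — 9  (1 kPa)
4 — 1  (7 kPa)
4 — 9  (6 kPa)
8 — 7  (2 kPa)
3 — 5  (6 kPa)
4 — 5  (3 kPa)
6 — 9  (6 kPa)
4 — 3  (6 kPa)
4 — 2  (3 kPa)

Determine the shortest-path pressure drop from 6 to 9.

6 kPa

Compare a few routes:
6 → 4 → 5 → 9: 3+3+1 = 7
6 → 9: 6 = 6
6 → 4 → 9: 3+6 = 9
6 → 2 → 7 → 3 → 9: 4+1+3+1 = 9
The minimum is 6 kPa via 6 → 9.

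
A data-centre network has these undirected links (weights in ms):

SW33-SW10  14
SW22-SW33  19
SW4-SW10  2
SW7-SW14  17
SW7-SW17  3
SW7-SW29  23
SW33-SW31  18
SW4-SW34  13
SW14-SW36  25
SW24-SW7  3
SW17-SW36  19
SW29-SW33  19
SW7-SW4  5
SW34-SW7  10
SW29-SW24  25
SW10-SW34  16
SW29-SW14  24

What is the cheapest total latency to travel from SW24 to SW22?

Running Dijkstra from SW24:
SW24: 0
SW7: 3  (via SW24)
SW17: 6  (via SW7)
SW4: 8  (via SW7)
SW10: 10  (via SW4)
SW34: 13  (via SW7)
SW14: 20  (via SW7)
SW33: 24  (via SW10)
SW36: 25  (via SW17)
SW29: 25  (via SW24)
SW31: 42  (via SW33)
SW22: 43  (via SW33)
Shortest route: SW24–SW7–SW4–SW10–SW33–SW22 = 43 ms.

43 ms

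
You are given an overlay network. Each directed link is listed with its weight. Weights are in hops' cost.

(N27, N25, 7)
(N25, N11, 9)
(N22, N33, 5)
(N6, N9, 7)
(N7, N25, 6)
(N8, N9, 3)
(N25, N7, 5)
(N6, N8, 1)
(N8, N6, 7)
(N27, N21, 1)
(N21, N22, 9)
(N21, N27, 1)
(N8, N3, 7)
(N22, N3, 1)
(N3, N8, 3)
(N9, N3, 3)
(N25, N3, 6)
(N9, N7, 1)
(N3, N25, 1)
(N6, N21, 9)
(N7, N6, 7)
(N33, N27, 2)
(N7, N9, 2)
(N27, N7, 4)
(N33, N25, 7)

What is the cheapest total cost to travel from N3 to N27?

20 hops' cost

Settle nodes by increasing distance from N3:
N3: 0
N25: 1  (via N3)
N8: 3  (via N3)
N9: 6  (via N8)
N7: 6  (via N25)
N6: 10  (via N8)
N11: 10  (via N25)
N21: 19  (via N6)
N27: 20  (via N21)
Shortest route: N3 → N8 → N6 → N21 → N27 = 20 hops' cost.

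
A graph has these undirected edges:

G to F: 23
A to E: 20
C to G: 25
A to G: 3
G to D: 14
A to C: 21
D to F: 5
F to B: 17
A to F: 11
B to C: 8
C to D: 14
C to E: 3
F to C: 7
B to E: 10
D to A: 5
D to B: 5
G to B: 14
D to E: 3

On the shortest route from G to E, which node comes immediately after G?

A

Candidate routes:
G - B - D - E: 14+5+3 = 22
G - D - E: 14+3 = 17
G - A - D - E: 3+5+3 = 11
G - A - F - D - E: 3+11+5+3 = 22
The minimum is 11 via G - A - D - E.
So from G the first move is to A.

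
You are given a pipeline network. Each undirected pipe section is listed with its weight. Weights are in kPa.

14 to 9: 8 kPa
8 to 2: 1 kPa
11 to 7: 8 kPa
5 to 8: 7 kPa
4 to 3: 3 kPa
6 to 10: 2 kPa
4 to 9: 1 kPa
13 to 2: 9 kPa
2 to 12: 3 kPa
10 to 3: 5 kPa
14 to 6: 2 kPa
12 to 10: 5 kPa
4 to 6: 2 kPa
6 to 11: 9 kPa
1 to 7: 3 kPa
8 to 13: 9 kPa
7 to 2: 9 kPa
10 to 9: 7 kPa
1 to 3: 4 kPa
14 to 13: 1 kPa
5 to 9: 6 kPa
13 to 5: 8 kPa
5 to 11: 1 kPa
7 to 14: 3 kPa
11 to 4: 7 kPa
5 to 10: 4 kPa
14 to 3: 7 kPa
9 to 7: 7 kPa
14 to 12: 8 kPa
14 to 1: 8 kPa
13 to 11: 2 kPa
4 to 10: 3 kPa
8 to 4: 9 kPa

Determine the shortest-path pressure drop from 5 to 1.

Enumerating some paths:
5–11–13–14–7–1: 1+2+1+3+3 = 10
5–11–13–14–1: 1+2+1+8 = 12
5–11–7–1: 1+8+3 = 12
Cheapest is 5–11–13–14–7–1 at 10 kPa.

10 kPa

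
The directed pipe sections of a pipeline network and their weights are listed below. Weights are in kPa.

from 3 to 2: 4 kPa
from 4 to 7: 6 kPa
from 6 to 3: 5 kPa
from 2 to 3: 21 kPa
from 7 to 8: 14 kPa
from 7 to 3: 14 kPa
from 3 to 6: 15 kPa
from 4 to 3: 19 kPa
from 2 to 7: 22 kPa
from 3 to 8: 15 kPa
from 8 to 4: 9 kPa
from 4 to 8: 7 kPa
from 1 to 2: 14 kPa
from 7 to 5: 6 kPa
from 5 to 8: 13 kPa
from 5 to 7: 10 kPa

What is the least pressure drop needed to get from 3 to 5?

32 kPa

Settle nodes by increasing distance from 3:
3: 0
2: 4  (via 3)
6: 15  (via 3)
8: 15  (via 3)
4: 24  (via 8)
7: 26  (via 2)
5: 32  (via 7)
Shortest route: 3 → 2 → 7 → 5 = 32 kPa.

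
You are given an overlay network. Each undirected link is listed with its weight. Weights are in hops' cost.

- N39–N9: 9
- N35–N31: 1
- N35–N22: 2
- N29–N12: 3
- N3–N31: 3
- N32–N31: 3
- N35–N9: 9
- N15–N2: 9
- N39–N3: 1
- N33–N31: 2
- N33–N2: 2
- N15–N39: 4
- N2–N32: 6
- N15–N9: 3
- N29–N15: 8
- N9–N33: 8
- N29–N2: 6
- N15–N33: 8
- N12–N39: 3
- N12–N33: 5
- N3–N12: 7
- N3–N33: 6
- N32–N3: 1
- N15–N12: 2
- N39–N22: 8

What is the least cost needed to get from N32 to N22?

6 hops' cost

Running Dijkstra from N32:
N32: 0
N3: 1  (via N32)
N39: 2  (via N3)
N31: 3  (via N32)
N35: 4  (via N31)
N33: 5  (via N31)
N12: 5  (via N39)
N2: 6  (via N32)
N15: 6  (via N39)
N22: 6  (via N35)
Shortest route: N32–N31–N35–N22 = 6 hops' cost.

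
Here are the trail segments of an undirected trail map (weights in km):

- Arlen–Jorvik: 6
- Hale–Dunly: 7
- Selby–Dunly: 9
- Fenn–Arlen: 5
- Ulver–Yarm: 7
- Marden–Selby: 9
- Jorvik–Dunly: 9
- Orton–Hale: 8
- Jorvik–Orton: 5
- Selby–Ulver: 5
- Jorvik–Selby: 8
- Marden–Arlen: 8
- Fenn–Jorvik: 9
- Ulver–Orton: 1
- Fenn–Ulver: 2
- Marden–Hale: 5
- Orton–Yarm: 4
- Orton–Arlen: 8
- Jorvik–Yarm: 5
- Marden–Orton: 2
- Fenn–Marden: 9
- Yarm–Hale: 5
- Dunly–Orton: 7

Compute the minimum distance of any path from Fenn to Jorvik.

8 km

Enumerating some paths:
Fenn–Ulver–Orton–Jorvik: 2+1+5 = 8
Fenn–Jorvik: 9 = 9
Fenn–Ulver–Orton–Yarm–Jorvik: 2+1+4+5 = 12
Fenn–Arlen–Jorvik: 5+6 = 11
Cheapest is Fenn–Ulver–Orton–Jorvik at 8 km.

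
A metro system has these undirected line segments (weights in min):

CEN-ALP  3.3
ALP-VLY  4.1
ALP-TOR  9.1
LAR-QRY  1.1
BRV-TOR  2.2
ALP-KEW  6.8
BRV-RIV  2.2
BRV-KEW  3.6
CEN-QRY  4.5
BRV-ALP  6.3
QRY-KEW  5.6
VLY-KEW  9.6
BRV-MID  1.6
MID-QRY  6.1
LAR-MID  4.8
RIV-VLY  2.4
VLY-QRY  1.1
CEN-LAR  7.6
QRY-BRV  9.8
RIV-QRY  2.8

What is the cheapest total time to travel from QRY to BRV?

Candidate routes:
QRY–VLY–RIV–BRV: 1.1+2.4+2.2 = 5.7
QRY–RIV–BRV: 2.8+2.2 = 5
The minimum is 5 min via QRY–RIV–BRV.

5 min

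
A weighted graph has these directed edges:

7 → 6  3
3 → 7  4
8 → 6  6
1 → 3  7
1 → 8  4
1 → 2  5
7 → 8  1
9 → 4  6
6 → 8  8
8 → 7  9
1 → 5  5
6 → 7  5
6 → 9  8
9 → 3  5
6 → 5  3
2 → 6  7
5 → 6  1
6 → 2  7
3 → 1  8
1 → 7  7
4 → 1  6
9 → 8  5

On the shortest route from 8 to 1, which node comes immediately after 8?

6

Enumerating some paths:
8 - 6 - 9 - 4 - 1: 6+8+6+6 = 26
8 - 6 - 9 - 3 - 1: 6+8+5+8 = 27
Cheapest is 8 - 6 - 9 - 4 - 1 at 26.
So from 8 the first move is to 6.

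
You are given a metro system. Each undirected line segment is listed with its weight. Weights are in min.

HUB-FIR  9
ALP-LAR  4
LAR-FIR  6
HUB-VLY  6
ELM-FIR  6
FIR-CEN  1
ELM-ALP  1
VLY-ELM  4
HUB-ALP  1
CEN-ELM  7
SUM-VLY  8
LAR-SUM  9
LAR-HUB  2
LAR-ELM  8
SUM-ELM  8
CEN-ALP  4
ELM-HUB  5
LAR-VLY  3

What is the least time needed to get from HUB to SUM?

Enumerating some paths:
HUB → ELM → SUM: 5+8 = 13
HUB → ALP → ELM → SUM: 1+1+8 = 10
HUB → LAR → SUM: 2+9 = 11
Cheapest is HUB → ALP → ELM → SUM at 10 min.

10 min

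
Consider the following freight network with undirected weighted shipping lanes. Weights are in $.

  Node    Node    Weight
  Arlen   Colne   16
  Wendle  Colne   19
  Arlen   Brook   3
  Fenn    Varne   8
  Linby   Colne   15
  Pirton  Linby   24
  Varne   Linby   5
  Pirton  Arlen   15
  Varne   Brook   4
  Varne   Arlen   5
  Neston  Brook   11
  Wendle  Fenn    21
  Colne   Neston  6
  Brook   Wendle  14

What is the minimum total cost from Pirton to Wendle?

$32

Settle nodes by increasing distance from Pirton:
Pirton: 0
Arlen: 15  (via Pirton)
Brook: 18  (via Arlen)
Varne: 20  (via Arlen)
Linby: 24  (via Pirton)
Fenn: 28  (via Varne)
Neston: 29  (via Brook)
Colne: 31  (via Arlen)
Wendle: 32  (via Brook)
Shortest route: Pirton → Arlen → Brook → Wendle = $32.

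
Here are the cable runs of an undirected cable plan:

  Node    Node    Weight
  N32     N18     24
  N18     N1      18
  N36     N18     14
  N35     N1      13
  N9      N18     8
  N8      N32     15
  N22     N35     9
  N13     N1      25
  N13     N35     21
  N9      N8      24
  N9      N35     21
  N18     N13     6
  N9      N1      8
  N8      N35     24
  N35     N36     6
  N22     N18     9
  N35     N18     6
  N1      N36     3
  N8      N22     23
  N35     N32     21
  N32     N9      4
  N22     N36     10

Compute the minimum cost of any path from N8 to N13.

Settle nodes by increasing distance from N8:
N8: 0
N32: 15  (via N8)
N9: 19  (via N32)
N22: 23  (via N8)
N35: 24  (via N8)
N18: 27  (via N9)
N1: 27  (via N9)
N36: 30  (via N35)
N13: 33  (via N18)
Shortest route: N8–N32–N9–N18–N13 = 33.

33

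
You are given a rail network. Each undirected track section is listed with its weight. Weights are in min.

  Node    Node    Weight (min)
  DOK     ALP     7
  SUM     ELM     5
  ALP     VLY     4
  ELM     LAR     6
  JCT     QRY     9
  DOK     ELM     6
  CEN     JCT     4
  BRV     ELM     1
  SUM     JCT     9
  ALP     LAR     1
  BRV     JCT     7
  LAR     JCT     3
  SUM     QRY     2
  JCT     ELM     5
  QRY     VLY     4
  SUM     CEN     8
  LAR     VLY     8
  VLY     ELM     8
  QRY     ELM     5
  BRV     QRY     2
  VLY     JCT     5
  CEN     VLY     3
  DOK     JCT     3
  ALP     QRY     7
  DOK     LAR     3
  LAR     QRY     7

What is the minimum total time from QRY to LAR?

Settle nodes by increasing distance from QRY:
QRY: 0
SUM: 2  (via QRY)
BRV: 2  (via QRY)
ELM: 3  (via BRV)
VLY: 4  (via QRY)
LAR: 7  (via QRY)
Shortest route: QRY → LAR = 7 min.

7 min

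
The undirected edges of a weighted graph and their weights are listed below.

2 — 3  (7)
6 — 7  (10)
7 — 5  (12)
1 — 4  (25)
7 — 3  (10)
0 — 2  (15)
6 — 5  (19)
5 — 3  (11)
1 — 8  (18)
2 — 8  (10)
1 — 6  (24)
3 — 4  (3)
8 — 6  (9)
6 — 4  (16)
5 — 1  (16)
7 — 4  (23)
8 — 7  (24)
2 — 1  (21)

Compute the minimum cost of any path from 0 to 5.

Candidate routes:
0 → 2 → 3 → 5: 15+7+11 = 33
0 → 2 → 1 → 5: 15+21+16 = 52
0 → 2 → 3 → 7 → 5: 15+7+10+12 = 44
0 → 2 → 8 → 6 → 5: 15+10+9+19 = 53
The minimum is 33 via 0 → 2 → 3 → 5.

33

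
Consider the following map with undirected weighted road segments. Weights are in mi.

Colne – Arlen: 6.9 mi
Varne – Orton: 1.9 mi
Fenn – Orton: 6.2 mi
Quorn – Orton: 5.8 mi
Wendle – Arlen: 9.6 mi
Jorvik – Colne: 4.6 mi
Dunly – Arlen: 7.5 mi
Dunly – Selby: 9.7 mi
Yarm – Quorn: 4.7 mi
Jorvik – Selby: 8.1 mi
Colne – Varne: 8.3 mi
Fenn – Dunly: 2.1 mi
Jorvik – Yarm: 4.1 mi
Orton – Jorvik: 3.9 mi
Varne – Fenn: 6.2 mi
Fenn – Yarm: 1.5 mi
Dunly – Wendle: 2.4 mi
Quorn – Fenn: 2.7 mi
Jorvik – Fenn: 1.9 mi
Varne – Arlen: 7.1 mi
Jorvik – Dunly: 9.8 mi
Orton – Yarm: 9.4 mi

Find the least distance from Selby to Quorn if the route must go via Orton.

17.8 mi

Shortest Selby→Orton: Selby → Jorvik → Orton = 12
Shortest Orton→Quorn: Orton → Quorn = 5.8
Total via Orton: 12 + 5.8 = 17.8 mi.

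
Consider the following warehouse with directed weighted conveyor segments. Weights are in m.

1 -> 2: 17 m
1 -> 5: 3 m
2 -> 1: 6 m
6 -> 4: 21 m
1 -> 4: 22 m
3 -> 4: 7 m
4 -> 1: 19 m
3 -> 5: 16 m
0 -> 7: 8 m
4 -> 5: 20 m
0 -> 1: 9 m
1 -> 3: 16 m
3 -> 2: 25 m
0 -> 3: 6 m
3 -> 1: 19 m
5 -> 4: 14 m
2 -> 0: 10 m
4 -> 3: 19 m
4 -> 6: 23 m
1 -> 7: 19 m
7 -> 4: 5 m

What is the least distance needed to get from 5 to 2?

50 m

Running Dijkstra from 5:
5: 0
4: 14  (via 5)
1: 33  (via 4)
3: 33  (via 4)
6: 37  (via 4)
2: 50  (via 1)
Shortest route: 5 → 4 → 1 → 2 = 50 m.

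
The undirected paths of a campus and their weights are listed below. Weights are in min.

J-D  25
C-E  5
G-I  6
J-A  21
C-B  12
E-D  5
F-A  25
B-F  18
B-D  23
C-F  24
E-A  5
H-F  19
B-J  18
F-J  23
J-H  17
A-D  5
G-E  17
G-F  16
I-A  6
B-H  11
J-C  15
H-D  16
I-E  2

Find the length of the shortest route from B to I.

Settle nodes by increasing distance from B:
B: 0
H: 11  (via B)
C: 12  (via B)
E: 17  (via C)
F: 18  (via B)
J: 18  (via B)
I: 19  (via E)
Shortest route: B–C–E–I = 19 min.

19 min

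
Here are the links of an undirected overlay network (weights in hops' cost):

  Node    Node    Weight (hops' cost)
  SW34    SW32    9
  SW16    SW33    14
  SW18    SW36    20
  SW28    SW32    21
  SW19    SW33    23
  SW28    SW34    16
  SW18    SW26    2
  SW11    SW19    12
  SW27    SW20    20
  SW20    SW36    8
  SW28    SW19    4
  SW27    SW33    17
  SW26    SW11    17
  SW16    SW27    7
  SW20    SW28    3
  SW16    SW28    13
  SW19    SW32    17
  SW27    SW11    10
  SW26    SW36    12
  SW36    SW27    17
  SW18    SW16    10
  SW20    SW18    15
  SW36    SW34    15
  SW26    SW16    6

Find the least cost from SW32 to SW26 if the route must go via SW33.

Shortest SW32→SW33: SW32 → SW19 → SW33 = 40
Shortest SW33→SW26: SW33 → SW16 → SW26 = 20
Total via SW33: 40 + 20 = 60 hops' cost.

60 hops' cost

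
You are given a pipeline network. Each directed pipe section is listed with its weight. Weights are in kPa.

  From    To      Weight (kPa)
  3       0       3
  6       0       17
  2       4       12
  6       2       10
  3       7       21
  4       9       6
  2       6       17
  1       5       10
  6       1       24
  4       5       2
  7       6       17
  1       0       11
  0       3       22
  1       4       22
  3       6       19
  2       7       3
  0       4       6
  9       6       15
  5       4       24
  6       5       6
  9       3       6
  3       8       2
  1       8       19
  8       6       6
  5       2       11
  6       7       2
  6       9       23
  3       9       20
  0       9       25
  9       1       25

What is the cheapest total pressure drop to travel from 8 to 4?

Enumerating some paths:
8 - 6 - 2 - 4: 6+10+12 = 28
8 - 6 - 0 - 4: 6+17+6 = 29
Cheapest is 8 - 6 - 2 - 4 at 28 kPa.

28 kPa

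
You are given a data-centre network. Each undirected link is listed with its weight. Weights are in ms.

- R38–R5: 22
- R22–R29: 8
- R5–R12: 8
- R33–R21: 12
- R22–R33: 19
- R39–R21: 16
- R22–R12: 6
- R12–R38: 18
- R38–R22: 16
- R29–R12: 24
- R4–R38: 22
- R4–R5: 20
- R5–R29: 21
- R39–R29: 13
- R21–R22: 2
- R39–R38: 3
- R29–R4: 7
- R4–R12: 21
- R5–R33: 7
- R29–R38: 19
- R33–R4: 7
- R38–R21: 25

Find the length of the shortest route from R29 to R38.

Candidate routes:
R29–R38: 19 = 19
R29–R4–R38: 7+22 = 29
R29–R22–R38: 8+16 = 24
R29–R39–R38: 13+3 = 16
Cheapest is R29–R39–R38 at 16 ms.

16 ms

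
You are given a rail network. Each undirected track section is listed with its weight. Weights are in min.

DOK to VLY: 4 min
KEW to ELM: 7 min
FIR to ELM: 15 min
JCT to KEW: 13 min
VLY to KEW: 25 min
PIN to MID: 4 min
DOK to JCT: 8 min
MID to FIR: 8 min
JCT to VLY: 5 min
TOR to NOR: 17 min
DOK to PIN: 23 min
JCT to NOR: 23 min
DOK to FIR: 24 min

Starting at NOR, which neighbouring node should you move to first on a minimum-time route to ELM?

JCT

Candidate routes:
NOR → JCT → VLY → KEW → ELM: 23+5+25+7 = 60
NOR → JCT → KEW → ELM: 23+13+7 = 43
NOR → JCT → DOK → VLY → KEW → ELM: 23+8+4+25+7 = 67
Cheapest is NOR → JCT → KEW → ELM at 43 min.
So from NOR the first move is to JCT.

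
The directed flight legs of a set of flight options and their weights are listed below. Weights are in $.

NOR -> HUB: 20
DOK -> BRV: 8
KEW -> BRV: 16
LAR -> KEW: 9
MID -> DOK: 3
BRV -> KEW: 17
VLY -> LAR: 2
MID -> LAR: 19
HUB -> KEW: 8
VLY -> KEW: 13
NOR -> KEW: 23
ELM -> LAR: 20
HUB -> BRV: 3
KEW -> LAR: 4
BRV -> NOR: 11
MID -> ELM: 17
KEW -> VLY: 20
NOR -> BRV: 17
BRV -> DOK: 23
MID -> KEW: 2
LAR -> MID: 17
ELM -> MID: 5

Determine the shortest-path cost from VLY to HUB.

Shortest distances from VLY:
VLY: 0
LAR: 2  (via VLY)
KEW: 11  (via LAR)
MID: 19  (via LAR)
DOK: 22  (via MID)
BRV: 27  (via KEW)
ELM: 36  (via MID)
NOR: 38  (via BRV)
HUB: 58  (via NOR)
Shortest route: VLY–LAR–KEW–BRV–NOR–HUB = $58.

$58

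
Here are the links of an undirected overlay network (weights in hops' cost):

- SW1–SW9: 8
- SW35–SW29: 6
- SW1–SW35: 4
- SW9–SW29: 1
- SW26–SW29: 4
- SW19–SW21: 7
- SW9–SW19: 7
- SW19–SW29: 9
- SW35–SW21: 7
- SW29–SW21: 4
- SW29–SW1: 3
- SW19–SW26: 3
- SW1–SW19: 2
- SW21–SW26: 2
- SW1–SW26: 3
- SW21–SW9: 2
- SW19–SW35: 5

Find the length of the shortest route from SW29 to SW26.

4 hops' cost

Compare a few routes:
SW29 - SW9 - SW21 - SW26: 1+2+2 = 5
SW29 - SW26: 4 = 4
The minimum is 4 hops' cost via SW29 - SW26.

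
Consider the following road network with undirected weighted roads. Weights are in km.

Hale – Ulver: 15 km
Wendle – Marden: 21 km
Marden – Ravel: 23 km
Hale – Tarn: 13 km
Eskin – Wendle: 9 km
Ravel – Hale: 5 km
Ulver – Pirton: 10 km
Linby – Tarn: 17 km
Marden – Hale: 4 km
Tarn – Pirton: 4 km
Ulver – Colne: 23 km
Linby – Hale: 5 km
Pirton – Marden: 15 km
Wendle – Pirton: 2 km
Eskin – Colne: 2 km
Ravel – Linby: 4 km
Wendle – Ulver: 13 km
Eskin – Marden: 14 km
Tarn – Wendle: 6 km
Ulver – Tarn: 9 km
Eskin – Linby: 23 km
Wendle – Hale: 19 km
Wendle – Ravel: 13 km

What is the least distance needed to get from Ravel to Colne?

Candidate routes:
Ravel–Hale–Marden–Eskin–Colne: 5+4+14+2 = 25
Ravel–Linby–Hale–Marden–Eskin–Colne: 4+5+4+14+2 = 29
Ravel–Wendle–Eskin–Colne: 13+9+2 = 24
Cheapest is Ravel–Wendle–Eskin–Colne at 24 km.

24 km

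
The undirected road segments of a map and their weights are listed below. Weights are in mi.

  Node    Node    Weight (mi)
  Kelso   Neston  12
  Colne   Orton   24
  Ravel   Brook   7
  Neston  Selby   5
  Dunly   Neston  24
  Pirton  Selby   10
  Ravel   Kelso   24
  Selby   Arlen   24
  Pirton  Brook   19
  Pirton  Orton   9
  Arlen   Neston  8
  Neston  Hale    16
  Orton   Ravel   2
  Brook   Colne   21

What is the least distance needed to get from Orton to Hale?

40 mi

Candidate routes:
Orton - Ravel - Kelso - Neston - Hale: 2+24+12+16 = 54
Orton - Pirton - Selby - Neston - Hale: 9+10+5+16 = 40
Orton - Ravel - Brook - Pirton - Selby - Neston - Hale: 2+7+19+10+5+16 = 59
The minimum is 40 mi via Orton - Pirton - Selby - Neston - Hale.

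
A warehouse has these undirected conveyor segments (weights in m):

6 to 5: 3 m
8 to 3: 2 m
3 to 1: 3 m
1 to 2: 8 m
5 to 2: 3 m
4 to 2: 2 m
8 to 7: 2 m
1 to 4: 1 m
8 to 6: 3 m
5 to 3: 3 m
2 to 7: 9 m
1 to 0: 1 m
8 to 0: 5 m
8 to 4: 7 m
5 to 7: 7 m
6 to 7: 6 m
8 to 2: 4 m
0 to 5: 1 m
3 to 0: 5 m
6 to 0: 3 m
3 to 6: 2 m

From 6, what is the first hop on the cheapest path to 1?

Compare a few routes:
6–0–1: 3+1 = 4
6–3–1: 2+3 = 5
Cheapest is 6–0–1 at 4 m.
So from 6 the first move is to 0.

0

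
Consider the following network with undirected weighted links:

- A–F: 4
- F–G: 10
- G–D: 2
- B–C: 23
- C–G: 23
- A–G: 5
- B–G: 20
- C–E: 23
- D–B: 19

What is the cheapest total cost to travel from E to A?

51

Shortest distances from E:
E: 0
C: 23  (via E)
B: 46  (via C)
G: 46  (via C)
D: 48  (via G)
A: 51  (via G)
Shortest route: E–C–G–A = 51.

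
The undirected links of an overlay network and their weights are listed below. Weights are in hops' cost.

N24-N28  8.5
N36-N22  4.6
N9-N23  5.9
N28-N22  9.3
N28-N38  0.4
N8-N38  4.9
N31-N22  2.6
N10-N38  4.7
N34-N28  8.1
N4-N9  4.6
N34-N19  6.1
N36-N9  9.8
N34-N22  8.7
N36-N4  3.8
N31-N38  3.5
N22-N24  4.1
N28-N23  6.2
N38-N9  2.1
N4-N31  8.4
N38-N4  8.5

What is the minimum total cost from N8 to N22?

11 hops' cost

Compare a few routes:
N8 → N38 → N31 → N22: 4.9+3.5+2.6 = 11
N8 → N38 → N28 → N22: 4.9+0.4+9.3 = 14.6
Cheapest is N8 → N38 → N31 → N22 at 11 hops' cost.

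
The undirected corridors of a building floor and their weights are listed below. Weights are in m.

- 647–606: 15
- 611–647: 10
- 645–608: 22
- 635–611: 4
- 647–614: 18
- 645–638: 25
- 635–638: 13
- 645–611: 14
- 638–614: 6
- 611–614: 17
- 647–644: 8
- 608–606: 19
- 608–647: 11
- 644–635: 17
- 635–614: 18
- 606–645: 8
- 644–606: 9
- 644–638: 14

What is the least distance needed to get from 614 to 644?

20 m

Candidate routes:
614–635–644: 18+17 = 35
614–638–644: 6+14 = 20
614–647–644: 18+8 = 26
614–611–647–644: 17+10+8 = 35
The minimum is 20 m via 614–638–644.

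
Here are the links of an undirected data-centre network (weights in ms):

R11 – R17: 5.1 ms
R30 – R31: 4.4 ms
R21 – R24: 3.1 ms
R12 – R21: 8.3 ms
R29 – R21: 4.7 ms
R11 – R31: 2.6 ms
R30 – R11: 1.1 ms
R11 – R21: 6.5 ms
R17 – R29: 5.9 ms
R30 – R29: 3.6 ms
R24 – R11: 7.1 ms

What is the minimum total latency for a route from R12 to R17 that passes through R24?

Best R12 to R24: R12–R21–R24 costing 11.4
Shortest R24→R17: R24–R11–R17 = 12.2
Total via R24: 11.4 + 12.2 = 23.6 ms.

23.6 ms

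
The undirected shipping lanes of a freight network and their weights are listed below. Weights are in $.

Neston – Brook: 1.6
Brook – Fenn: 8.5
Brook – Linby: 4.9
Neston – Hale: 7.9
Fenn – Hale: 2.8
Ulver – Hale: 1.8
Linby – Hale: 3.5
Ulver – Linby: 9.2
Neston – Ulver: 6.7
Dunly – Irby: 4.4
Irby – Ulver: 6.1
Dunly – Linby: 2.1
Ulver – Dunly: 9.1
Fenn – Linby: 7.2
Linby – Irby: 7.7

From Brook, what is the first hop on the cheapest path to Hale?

Linby

Candidate routes:
Brook - Neston - Hale: 1.6+7.9 = 9.5
Brook - Neston - Ulver - Hale: 1.6+6.7+1.8 = 10.1
Brook - Linby - Hale: 4.9+3.5 = 8.4
The minimum is $8.4 via Brook - Linby - Hale.
So from Brook the first move is to Linby.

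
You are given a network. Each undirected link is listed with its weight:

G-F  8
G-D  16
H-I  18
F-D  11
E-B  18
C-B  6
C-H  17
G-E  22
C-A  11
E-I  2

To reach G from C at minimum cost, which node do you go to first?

B

Enumerating some paths:
C - B - E - G: 6+18+22 = 46
C - H - I - E - G: 17+18+2+22 = 59
The minimum is 46 via C - B - E - G.
So from C the first move is to B.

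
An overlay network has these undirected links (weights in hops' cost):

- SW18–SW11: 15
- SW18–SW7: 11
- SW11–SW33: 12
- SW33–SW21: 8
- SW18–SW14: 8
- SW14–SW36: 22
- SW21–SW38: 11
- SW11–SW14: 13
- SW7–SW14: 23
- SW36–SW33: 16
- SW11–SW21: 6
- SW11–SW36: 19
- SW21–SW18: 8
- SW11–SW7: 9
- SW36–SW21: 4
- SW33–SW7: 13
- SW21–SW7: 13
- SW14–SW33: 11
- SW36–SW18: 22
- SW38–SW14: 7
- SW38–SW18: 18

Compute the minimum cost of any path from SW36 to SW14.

Candidate routes:
SW36 → SW14: 22 = 22
SW36 → SW21 → SW38 → SW14: 4+11+7 = 22
SW36 → SW21 → SW18 → SW14: 4+8+8 = 20
Cheapest is SW36 → SW21 → SW18 → SW14 at 20 hops' cost.

20 hops' cost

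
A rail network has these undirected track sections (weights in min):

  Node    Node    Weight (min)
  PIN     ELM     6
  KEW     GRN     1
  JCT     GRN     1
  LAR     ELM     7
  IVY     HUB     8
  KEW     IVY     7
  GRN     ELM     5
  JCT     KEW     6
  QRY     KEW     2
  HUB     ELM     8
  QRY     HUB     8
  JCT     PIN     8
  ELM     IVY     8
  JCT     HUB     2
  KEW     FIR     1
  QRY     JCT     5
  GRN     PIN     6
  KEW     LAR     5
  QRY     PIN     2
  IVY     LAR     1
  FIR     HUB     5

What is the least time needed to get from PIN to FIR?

5 min

Enumerating some paths:
PIN - JCT - GRN - KEW - FIR: 8+1+1+1 = 11
PIN - QRY - JCT - GRN - KEW - FIR: 2+5+1+1+1 = 10
PIN - GRN - KEW - FIR: 6+1+1 = 8
PIN - QRY - KEW - FIR: 2+2+1 = 5
Cheapest is PIN - QRY - KEW - FIR at 5 min.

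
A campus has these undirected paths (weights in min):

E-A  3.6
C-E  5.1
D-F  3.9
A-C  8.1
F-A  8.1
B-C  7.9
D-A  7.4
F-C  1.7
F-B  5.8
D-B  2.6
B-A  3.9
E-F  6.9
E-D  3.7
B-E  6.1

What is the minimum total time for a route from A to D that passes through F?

Shortest A→F: A → F = 8.1
Shortest F→D: F → D = 3.9
Total via F: 8.1 + 3.9 = 12 min.

12 min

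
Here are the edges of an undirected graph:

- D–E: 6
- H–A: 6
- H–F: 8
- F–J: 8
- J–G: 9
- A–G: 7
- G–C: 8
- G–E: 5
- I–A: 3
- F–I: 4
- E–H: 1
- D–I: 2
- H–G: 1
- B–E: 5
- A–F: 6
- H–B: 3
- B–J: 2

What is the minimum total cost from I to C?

18

Enumerating some paths:
I → D → E → G → C: 2+6+5+8 = 21
I → A → G → C: 3+7+8 = 18
I → F → H → G → C: 4+8+1+8 = 21
The minimum is 18 via I → A → G → C.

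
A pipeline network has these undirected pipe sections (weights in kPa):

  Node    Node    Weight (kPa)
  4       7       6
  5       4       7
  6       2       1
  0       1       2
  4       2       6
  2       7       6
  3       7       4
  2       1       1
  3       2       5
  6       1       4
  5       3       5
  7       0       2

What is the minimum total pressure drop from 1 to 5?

11 kPa

Compare a few routes:
1 - 6 - 2 - 3 - 5: 4+1+5+5 = 15
1 - 0 - 7 - 3 - 5: 2+2+4+5 = 13
1 - 2 - 3 - 5: 1+5+5 = 11
1 - 2 - 4 - 5: 1+6+7 = 14
Cheapest is 1 - 2 - 3 - 5 at 11 kPa.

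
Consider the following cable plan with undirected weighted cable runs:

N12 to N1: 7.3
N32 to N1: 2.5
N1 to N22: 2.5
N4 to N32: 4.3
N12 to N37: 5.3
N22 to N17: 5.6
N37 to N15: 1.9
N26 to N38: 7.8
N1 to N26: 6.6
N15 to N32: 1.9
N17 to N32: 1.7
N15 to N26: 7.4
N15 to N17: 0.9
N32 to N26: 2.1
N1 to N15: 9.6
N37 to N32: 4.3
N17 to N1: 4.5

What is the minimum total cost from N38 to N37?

13.7

Shortest distances from N38:
N38: 0
N26: 7.8  (via N38)
N32: 9.9  (via N26)
N17: 11.6  (via N32)
N15: 11.8  (via N32)
N1: 12.4  (via N32)
N37: 13.7  (via N15)
Shortest route: N38 → N26 → N32 → N15 → N37 = 13.7.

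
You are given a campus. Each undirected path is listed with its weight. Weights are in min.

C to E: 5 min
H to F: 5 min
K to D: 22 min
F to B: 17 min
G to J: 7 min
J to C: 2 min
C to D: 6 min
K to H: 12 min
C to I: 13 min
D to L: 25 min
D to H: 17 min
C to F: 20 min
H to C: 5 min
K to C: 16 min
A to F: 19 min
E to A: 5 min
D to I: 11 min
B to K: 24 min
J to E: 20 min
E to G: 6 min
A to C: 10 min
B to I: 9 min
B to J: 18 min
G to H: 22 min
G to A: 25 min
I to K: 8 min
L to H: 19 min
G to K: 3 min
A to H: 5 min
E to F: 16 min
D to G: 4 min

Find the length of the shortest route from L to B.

Compare a few routes:
L–H–C–J–B: 19+5+2+18 = 44
L–H–F–B: 19+5+17 = 41
Cheapest is L–H–F–B at 41 min.

41 min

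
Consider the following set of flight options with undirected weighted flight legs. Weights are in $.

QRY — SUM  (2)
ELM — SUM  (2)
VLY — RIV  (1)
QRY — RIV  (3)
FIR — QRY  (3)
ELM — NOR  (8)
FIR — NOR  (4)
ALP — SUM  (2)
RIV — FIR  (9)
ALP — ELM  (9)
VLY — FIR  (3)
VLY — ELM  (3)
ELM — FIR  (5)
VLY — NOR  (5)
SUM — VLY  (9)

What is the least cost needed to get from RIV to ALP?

Compare a few routes:
RIV - QRY - SUM - ALP: 3+2+2 = 7
RIV - VLY - FIR - QRY - SUM - ALP: 1+3+3+2+2 = 11
RIV - VLY - ELM - SUM - ALP: 1+3+2+2 = 8
The minimum is $7 via RIV - QRY - SUM - ALP.

$7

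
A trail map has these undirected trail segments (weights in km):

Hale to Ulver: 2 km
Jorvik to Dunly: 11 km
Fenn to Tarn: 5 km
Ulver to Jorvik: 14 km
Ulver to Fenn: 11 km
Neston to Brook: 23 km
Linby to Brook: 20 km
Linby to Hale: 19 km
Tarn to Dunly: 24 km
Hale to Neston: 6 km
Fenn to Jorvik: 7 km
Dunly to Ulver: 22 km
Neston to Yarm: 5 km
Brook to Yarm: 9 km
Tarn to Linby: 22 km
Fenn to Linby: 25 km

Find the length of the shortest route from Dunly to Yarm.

Compare a few routes:
Dunly → Ulver → Hale → Neston → Yarm: 22+2+6+5 = 35
Dunly → Jorvik → Fenn → Ulver → Hale → Neston → Yarm: 11+7+11+2+6+5 = 42
Dunly → Jorvik → Ulver → Hale → Neston → Yarm: 11+14+2+6+5 = 38
The minimum is 35 km via Dunly → Ulver → Hale → Neston → Yarm.

35 km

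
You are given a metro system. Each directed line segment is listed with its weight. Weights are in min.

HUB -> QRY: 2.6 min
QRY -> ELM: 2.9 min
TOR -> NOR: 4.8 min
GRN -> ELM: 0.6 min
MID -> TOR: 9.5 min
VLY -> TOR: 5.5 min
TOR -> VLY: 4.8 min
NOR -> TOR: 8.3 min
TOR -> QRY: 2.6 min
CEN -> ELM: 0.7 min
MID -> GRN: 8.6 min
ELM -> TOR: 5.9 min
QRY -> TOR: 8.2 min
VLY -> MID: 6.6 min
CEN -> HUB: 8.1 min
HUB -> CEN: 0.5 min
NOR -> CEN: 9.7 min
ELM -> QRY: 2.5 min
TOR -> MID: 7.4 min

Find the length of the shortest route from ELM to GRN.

21.9 min

Running Dijkstra from ELM:
ELM: 0
QRY: 2.5  (via ELM)
TOR: 5.9  (via ELM)
VLY: 10.7  (via TOR)
NOR: 10.7  (via TOR)
MID: 13.3  (via TOR)
CEN: 20.4  (via NOR)
GRN: 21.9  (via MID)
Shortest route: ELM → TOR → MID → GRN = 21.9 min.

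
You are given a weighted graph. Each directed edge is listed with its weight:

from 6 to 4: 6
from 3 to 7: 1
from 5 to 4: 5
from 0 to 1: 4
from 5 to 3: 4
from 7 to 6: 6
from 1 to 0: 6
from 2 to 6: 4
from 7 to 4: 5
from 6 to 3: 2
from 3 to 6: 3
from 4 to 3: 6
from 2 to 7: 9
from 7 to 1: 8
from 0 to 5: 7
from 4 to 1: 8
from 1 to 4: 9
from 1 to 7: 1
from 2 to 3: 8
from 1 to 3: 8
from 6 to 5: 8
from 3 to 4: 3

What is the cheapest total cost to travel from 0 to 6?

11

Running Dijkstra from 0:
0: 0
1: 4  (via 0)
7: 5  (via 1)
5: 7  (via 0)
4: 10  (via 7)
3: 11  (via 5)
6: 11  (via 7)
Shortest route: 0 → 1 → 7 → 6 = 11.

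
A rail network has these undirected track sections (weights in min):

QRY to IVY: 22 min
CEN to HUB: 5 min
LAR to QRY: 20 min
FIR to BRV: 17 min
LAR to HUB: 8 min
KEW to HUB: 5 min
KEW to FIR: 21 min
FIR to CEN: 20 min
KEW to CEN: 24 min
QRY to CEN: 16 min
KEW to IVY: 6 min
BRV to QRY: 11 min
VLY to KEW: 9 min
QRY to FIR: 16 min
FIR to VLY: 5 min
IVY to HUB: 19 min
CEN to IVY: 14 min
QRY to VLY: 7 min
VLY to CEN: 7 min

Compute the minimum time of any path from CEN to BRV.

25 min

Enumerating some paths:
CEN - QRY - BRV: 16+11 = 27
CEN - VLY - FIR - BRV: 7+5+17 = 29
CEN - VLY - QRY - BRV: 7+7+11 = 25
Cheapest is CEN - VLY - QRY - BRV at 25 min.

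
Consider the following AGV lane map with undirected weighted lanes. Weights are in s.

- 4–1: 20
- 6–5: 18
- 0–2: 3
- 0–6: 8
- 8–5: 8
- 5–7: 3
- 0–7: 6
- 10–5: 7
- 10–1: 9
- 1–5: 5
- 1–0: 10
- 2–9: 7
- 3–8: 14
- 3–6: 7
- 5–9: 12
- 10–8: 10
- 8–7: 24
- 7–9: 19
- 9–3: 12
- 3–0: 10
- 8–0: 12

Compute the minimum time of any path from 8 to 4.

33 s

Compare a few routes:
8 - 0 - 1 - 4: 12+10+20 = 42
8 - 10 - 5 - 1 - 4: 10+7+5+20 = 42
8 - 10 - 1 - 4: 10+9+20 = 39
8 - 5 - 1 - 4: 8+5+20 = 33
Cheapest is 8 - 5 - 1 - 4 at 33 s.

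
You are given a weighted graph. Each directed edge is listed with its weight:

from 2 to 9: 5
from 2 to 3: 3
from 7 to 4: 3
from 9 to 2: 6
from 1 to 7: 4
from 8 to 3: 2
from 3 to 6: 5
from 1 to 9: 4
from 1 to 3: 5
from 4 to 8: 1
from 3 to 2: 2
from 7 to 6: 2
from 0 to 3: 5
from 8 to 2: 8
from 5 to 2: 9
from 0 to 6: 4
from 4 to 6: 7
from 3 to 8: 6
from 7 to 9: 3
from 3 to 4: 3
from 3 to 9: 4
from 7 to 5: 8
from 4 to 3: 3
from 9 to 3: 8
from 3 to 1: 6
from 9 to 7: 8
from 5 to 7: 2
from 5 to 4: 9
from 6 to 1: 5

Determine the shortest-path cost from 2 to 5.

Running Dijkstra from 2:
2: 0
3: 3  (via 2)
9: 5  (via 2)
4: 6  (via 3)
8: 7  (via 4)
6: 8  (via 3)
1: 9  (via 3)
7: 13  (via 9)
5: 21  (via 7)
Shortest route: 2–9–7–5 = 21.

21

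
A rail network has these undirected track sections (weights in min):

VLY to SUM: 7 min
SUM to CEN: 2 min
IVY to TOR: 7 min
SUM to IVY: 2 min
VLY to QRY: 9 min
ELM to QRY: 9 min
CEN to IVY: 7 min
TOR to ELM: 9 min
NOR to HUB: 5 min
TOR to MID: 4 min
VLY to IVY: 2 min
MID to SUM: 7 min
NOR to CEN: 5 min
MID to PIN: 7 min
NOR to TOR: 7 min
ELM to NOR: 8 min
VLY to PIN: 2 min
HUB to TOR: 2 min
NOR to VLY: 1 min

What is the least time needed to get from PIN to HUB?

Shortest distances from PIN:
PIN: 0
VLY: 2  (via PIN)
NOR: 3  (via VLY)
IVY: 4  (via VLY)
SUM: 6  (via IVY)
MID: 7  (via PIN)
CEN: 8  (via NOR)
HUB: 8  (via NOR)
Shortest route: PIN → VLY → NOR → HUB = 8 min.

8 min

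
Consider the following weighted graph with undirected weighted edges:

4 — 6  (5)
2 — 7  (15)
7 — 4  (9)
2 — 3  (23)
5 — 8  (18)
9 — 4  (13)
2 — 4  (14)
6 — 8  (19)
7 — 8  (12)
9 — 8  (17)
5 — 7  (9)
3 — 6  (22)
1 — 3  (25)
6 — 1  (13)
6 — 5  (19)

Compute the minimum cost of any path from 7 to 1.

27

Candidate routes:
7 → 4 → 6 → 1: 9+5+13 = 27
7 → 5 → 6 → 1: 9+19+13 = 41
7 → 8 → 6 → 1: 12+19+13 = 44
The minimum is 27 via 7 → 4 → 6 → 1.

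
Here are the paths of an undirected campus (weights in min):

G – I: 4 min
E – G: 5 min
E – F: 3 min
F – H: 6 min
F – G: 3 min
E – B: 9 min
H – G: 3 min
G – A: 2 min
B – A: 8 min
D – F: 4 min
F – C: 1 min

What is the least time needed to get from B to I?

Enumerating some paths:
B–E–F–G–I: 9+3+3+4 = 19
B–E–G–I: 9+5+4 = 18
B–A–G–I: 8+2+4 = 14
The minimum is 14 min via B–A–G–I.

14 min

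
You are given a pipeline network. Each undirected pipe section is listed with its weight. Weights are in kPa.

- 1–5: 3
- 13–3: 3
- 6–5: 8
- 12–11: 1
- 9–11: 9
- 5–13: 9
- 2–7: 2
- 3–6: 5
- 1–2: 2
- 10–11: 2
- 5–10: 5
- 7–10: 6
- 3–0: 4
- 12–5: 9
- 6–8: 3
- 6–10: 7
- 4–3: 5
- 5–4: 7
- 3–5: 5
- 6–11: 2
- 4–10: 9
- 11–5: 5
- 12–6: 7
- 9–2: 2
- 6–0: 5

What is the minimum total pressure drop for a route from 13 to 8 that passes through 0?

15 kPa

Shortest 13→0: 13 → 3 → 0 = 7
Best 0 to 8: 0 → 6 → 8 costing 8
Total via 0: 7 + 8 = 15 kPa.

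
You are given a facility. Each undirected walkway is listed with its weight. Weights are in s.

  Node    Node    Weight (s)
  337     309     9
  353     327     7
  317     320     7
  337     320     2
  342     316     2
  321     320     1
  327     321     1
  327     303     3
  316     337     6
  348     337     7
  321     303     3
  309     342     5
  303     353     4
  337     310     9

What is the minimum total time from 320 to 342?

Shortest distances from 320:
320: 0
321: 1  (via 320)
327: 2  (via 321)
337: 2  (via 320)
303: 4  (via 321)
317: 7  (via 320)
316: 8  (via 337)
353: 8  (via 303)
348: 9  (via 337)
342: 10  (via 316)
Shortest route: 320 → 337 → 316 → 342 = 10 s.

10 s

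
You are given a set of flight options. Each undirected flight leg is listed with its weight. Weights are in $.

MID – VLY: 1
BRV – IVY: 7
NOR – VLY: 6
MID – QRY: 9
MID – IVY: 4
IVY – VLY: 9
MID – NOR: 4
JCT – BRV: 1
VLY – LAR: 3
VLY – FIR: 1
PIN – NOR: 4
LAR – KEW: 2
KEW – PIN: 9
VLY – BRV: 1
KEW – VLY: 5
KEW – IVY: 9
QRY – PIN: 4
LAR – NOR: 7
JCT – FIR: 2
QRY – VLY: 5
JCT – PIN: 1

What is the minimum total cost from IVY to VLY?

$5

Candidate routes:
IVY → BRV → JCT → FIR → VLY: 7+1+2+1 = 11
IVY → VLY: 9 = 9
IVY → MID → VLY: 4+1 = 5
IVY → BRV → VLY: 7+1 = 8
Cheapest is IVY → MID → VLY at $5.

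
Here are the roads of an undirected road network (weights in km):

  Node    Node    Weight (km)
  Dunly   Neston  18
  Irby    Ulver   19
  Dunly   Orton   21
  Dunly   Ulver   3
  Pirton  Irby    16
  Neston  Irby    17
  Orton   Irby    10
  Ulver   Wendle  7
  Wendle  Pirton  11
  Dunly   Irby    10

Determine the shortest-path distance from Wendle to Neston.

Shortest distances from Wendle:
Wendle: 0
Ulver: 7  (via Wendle)
Dunly: 10  (via Ulver)
Pirton: 11  (via Wendle)
Irby: 20  (via Dunly)
Neston: 28  (via Dunly)
Shortest route: Wendle → Ulver → Dunly → Neston = 28 km.

28 km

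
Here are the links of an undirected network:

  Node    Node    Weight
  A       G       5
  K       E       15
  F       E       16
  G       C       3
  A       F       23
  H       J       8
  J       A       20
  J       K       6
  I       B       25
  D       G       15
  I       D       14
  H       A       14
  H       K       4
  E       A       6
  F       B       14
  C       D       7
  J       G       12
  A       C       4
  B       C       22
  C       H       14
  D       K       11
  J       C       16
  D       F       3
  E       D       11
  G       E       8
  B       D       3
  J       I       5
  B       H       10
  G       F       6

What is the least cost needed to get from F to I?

17

Settle nodes by increasing distance from F:
F: 0
D: 3  (via F)
B: 6  (via D)
G: 6  (via F)
C: 9  (via G)
A: 11  (via G)
E: 14  (via D)
K: 14  (via D)
H: 16  (via B)
I: 17  (via D)
Shortest route: F–D–I = 17.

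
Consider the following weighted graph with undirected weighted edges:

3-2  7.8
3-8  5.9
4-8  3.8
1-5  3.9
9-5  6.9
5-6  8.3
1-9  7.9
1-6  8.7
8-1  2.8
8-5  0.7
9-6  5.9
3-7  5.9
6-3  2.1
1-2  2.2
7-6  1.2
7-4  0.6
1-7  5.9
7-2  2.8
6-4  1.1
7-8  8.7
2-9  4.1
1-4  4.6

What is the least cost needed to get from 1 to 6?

Settle nodes by increasing distance from 1:
1: 0
2: 2.2  (via 1)
8: 2.8  (via 1)
5: 3.5  (via 8)
4: 4.6  (via 1)
7: 5  (via 2)
6: 5.7  (via 4)
Shortest route: 1–4–6 = 5.7.

5.7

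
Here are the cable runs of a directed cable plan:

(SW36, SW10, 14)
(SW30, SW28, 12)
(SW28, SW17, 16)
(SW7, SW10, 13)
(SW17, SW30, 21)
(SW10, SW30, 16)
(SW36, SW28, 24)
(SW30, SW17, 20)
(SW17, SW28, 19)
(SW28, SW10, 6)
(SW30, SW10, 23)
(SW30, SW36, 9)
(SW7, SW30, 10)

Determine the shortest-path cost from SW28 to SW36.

Candidate routes:
SW28 → SW17 → SW30 → SW36: 16+21+9 = 46
SW28 → SW10 → SW30 → SW36: 6+16+9 = 31
Cheapest is SW28 → SW10 → SW30 → SW36 at 31.

31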